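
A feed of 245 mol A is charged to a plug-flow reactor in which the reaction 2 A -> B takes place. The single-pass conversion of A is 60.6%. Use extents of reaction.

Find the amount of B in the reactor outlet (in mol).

A reacted = 0.606 × 245 = 148.5 mol; ν_A = −2, so ξ = 148.5/2 = 74.23 mol.
Outlet amounts (n = n₀ + ν ξ):
  A: 245 − 2(74.23) = 96.53
  B: 0 + 1(74.23) = 74.23

74.2 mol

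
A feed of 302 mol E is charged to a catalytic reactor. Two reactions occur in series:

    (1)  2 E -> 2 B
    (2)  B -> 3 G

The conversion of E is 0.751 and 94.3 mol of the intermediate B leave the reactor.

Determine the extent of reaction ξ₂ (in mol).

Conversion of E: E consumed = 2ξ₁ = 0.751 × 302 → ξ₁ = 113.4 mol.
B balance: n_B = 0 + 2ξ₁ − 1ξ₂ = 94.3 → ξ₂ = (2·113.4 − 94.3)/1 = 132.5 mol.
Outlet amounts (n = n₀ + Σ ν·ξ):
  E: 302 − 2(113.4) = 75.2
  B: 0 + 2(113.4) − 1(132.5) = 94.3
  G: 0 + 3(132.5) = 397.5

ξ₂ = 133 mol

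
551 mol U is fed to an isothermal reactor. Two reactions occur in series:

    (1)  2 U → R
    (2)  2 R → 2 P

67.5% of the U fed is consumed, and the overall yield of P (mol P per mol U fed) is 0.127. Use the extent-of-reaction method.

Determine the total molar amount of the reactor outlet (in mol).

365 mol

Conversion of U: U consumed = 2ξ₁ = 0.675 × 551 → ξ₁ = 186 mol.
Yield of P: 2ξ₂ / 551 = 0.127 → ξ₂ = 34.99 mol.
Outlet amounts (n = n₀ + Σ ν·ξ):
  U: 551 − 2(186) = 179.1
  R: 0 + 1(186) − 2(34.99) = 116
  P: 0 + 2(34.99) = 69.98
Total out = 179.1 + 116 + 69.98 = 365 mol.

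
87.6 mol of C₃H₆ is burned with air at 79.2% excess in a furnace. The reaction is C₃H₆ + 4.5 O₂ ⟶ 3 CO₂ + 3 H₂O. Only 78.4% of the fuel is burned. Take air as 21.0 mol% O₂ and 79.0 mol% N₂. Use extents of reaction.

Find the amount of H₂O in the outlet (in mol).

Stoichiometric O₂ = 4.5 × 87.6 = 394.2 mol; O₂ fed = 394.2 × 1.792 = 706.4 mol.
N₂ fed = 706.4 × 79/21 = 2657 mol.
Fuel reacted = 0.784 × 87.6 → ξ = 68.68 mol.
Outlet (n = n₀ + ν ξ):
  C₃H₆: 87.6 − 1(68.68) = 18.92
  O₂: 706.4 − 4.5(68.68) = 397.4
  N₂: 2657 (inert)
  CO₂: 0 + 3(68.68) = 206
  H₂O: 0 + 3(68.68) = 206

206 mol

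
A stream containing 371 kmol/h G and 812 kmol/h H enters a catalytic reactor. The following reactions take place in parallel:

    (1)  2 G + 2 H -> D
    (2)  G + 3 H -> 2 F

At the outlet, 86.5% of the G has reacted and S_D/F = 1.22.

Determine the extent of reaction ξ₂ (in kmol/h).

Conversion of G: G consumed = 0.865 × 371 = 320.9 kmol/h = 2ξ₁ + 1ξ₂.
Selectivity: 1ξ₁ / (2ξ₂) = 1.22 → ξ₁ = 2.44 ξ₂.
Substitute: (2·2.44 + 1) ξ₂ = 320.9 → ξ₂ = 54.58 kmol/h, ξ₁ = 133.2 kmol/h.
Outlet amounts (n = n₀ + Σ ν·ξ):
  G: 371 − 2(133.2) − 1(54.58) = 50.08
  H: 812 − 2(133.2) − 3(54.58) = 381.9
  D: 0 + 1(133.2) = 133.2
  F: 0 + 2(54.58) = 109.2

ξ₂ = 54.6 kmol/h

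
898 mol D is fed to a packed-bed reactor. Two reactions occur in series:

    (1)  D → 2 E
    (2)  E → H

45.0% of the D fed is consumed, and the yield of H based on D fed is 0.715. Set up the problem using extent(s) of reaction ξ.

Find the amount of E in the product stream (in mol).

166 mol

Conversion of D: D consumed = 1ξ₁ = 0.45 × 898 → ξ₁ = 404.1 mol.
Yield of H: 1ξ₂ / 898 = 0.715 → ξ₂ = 642.1 mol.
Outlet amounts (n = n₀ + Σ ν·ξ):
  D: 898 − 1(404.1) = 493.9
  E: 0 + 2(404.1) − 1(642.1) = 166.1
  H: 0 + 1(642.1) = 642.1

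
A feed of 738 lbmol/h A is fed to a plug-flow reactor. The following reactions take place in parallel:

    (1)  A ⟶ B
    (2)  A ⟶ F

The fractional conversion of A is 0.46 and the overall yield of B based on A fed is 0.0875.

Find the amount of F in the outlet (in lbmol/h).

275 lbmol/h

Yield of B: 1ξ₁ / 738 = 0.0875 → ξ₁ = 64.58 lbmol/h.
Conversion of A: 1ξ₁ + 1ξ₂ = 0.46 × 738 = 339.5 → ξ₂ = 274.9 lbmol/h.
Outlet amounts (n = n₀ + Σ ν·ξ):
  A: 738 − 1(64.58) − 1(274.9) = 398.5
  B: 0 + 1(64.58) = 64.58
  F: 0 + 1(274.9) = 274.9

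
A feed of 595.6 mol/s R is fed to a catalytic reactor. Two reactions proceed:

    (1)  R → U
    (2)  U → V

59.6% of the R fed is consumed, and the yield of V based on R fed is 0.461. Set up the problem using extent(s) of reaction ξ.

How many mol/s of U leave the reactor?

80.4 mol/s

Conversion of R: R consumed = 1ξ₁ = 0.596 × 595.6 → ξ₁ = 355 mol/s.
Yield of V: 1ξ₂ / 595.6 = 0.461 → ξ₂ = 274.6 mol/s.
Outlet amounts (n = n₀ + Σ ν·ξ):
  R: 595.6 − 1(355) = 240.6
  U: 0 + 1(355) − 1(274.6) = 80.41
  V: 0 + 1(274.6) = 274.6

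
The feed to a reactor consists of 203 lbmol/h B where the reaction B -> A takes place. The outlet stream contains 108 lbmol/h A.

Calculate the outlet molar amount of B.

For A: n = n₀ + 1ξ → 108 = 0 + 1ξ, giving ξ = 108 lbmol/h.
Outlet amounts (n = n₀ + ν ξ):
  B: 203 − 1(108) = 95
  A: 0 + 1(108) = 108

95 lbmol/h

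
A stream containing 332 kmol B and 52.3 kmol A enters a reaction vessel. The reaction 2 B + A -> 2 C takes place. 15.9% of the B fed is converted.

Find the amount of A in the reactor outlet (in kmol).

B reacted = 0.159 × 332 = 52.79 kmol; ν_B = −2, so ξ = 52.79/2 = 26.39 kmol.
Outlet amounts (n = n₀ + ν ξ):
  B: 332 − 2(26.39) = 279.2
  A: 52.3 − 1(26.39) = 25.91
  C: 0 + 2(26.39) = 52.79

25.9 kmol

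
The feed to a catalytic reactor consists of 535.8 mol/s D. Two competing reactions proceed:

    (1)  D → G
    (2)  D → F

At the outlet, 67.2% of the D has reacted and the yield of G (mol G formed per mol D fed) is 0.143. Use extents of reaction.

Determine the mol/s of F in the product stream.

Yield of G: 1ξ₁ / 535.8 = 0.143 → ξ₁ = 76.62 mol/s.
Conversion of D: 1ξ₁ + 1ξ₂ = 0.672 × 535.8 = 360.1 → ξ₂ = 283.4 mol/s.
Outlet amounts (n = n₀ + Σ ν·ξ):
  D: 535.8 − 1(76.62) − 1(283.4) = 175.7
  G: 0 + 1(76.62) = 76.62
  F: 0 + 1(283.4) = 283.4

283 mol/s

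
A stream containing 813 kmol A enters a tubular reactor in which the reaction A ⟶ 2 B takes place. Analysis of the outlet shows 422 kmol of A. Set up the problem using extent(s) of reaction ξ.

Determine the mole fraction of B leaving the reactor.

0.65

For A: n = n₀ − 1ξ → 422 = 813 − 1ξ, giving ξ = 391 kmol.
Outlet amounts (n = n₀ + ν ξ):
  A: 813 − 1(391) = 422
  B: 0 + 2(391) = 782
Total out = 1204 kmol; y_B = 782 / 1204 = 0.6495.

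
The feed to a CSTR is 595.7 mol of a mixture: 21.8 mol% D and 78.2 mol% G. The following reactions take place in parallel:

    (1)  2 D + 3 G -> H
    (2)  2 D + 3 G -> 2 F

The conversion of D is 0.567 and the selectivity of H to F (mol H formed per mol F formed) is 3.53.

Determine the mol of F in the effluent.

Conversion of D: D consumed = 0.567 × 129.9 = 73.63 mol = 2ξ₁ + 2ξ₂.
Selectivity: 1ξ₁ / (2ξ₂) = 3.53 → ξ₁ = 7.06 ξ₂.
Substitute: (2·7.06 + 2) ξ₂ = 73.63 → ξ₂ = 4.568 mol, ξ₁ = 32.25 mol.
Outlet amounts (n = n₀ + Σ ν·ξ):
  D: 129.9 − 2(32.25) − 2(4.568) = 56.23
  G: 465.8 − 3(32.25) − 3(4.568) = 355.4
  H: 0 + 1(32.25) = 32.25
  F: 0 + 2(4.568) = 9.135

9.14 mol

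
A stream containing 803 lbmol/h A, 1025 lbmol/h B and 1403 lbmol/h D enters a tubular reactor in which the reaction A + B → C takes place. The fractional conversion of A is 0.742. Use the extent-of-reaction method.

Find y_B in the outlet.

0.163

A reacted = 0.742 × 803 = 595.8 lbmol/h; ν_A = −1, so ξ = 595.8/1 = 595.8 lbmol/h.
Outlet amounts (n = n₀ + ν ξ):
  A: 803 − 1(595.8) = 207.2
  B: 1025 − 1(595.8) = 429.2
  C: 0 + 1(595.8) = 595.8
  D: 1403 (inert)
Total out = 2635 lbmol/h; y_B = 429.2 / 2635 = 0.1629.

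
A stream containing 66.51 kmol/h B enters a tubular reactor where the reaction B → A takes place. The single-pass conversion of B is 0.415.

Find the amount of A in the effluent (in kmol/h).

27.6 kmol/h

B reacted = 0.415 × 66.51 = 27.6 kmol/h; ν_B = −1, so ξ = 27.6/1 = 27.6 kmol/h.
Outlet amounts (n = n₀ + ν ξ):
  B: 66.51 − 1(27.6) = 38.91
  A: 0 + 1(27.6) = 27.6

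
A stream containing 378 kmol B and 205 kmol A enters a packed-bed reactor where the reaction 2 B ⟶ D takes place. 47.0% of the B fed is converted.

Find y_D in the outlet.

0.18

B reacted = 0.47 × 378 = 177.7 kmol; ν_B = −2, so ξ = 177.7/2 = 88.83 kmol.
Outlet amounts (n = n₀ + ν ξ):
  B: 378 − 2(88.83) = 200.3
  D: 0 + 1(88.83) = 88.83
  A: 205 (inert)
Total out = 494.2 kmol; y_D = 88.83 / 494.2 = 0.1798.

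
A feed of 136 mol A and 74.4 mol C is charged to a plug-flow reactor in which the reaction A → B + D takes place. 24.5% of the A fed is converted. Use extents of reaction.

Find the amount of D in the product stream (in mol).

33.3 mol

A reacted = 0.245 × 136 = 33.32 mol; ν_A = −1, so ξ = 33.32/1 = 33.32 mol.
Outlet amounts (n = n₀ + ν ξ):
  A: 136 − 1(33.32) = 102.7
  B: 0 + 1(33.32) = 33.32
  D: 0 + 1(33.32) = 33.32
  C: 74.4 (inert)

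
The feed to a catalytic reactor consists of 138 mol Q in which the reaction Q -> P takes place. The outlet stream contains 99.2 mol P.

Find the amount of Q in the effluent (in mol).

For P: n = n₀ + 1ξ → 99.2 = 0 + 1ξ, giving ξ = 99.2 mol.
Outlet amounts (n = n₀ + ν ξ):
  Q: 138 − 1(99.2) = 38.8
  P: 0 + 1(99.2) = 99.2

38.8 mol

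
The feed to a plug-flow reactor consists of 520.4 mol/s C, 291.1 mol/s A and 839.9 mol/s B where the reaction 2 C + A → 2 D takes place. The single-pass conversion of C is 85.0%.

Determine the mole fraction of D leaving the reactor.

C reacted = 0.85 × 520.4 = 442.3 mol/s; ν_C = −2, so ξ = 442.3/2 = 221.2 mol/s.
Outlet amounts (n = n₀ + ν ξ):
  C: 520.4 − 2(221.2) = 78.06
  A: 291.1 − 1(221.2) = 69.93
  D: 0 + 2(221.2) = 442.3
  B: 839.9 (inert)
Total out = 1430 mol/s; y_D = 442.3 / 1430 = 0.3093.

0.309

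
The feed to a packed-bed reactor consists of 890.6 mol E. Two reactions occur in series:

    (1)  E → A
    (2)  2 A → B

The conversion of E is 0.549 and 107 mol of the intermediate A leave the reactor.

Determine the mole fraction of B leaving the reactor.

Conversion of E: E consumed = 1ξ₁ = 0.549 × 890.6 → ξ₁ = 488.9 mol.
A balance: n_A = 0 + 1ξ₁ − 2ξ₂ = 107 → ξ₂ = (1·488.9 − 107)/2 = 191 mol.
Outlet amounts (n = n₀ + Σ ν·ξ):
  E: 890.6 − 1(488.9) = 401.7
  A: 0 + 1(488.9) − 2(191) = 107
  B: 0 + 1(191) = 191
Total out = 699.6 mol; y_B = 191 / 699.6 = 0.273.

0.273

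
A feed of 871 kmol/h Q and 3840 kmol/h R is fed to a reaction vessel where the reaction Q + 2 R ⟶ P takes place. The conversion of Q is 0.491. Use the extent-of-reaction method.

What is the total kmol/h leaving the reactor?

3860 kmol/h

Q reacted = 0.491 × 871 = 427.7 kmol/h; ν_Q = −1, so ξ = 427.7/1 = 427.7 kmol/h.
Outlet amounts (n = n₀ + ν ξ):
  Q: 871 − 1(427.7) = 443.3
  R: 3840 − 2(427.7) = 2985
  P: 0 + 1(427.7) = 427.7
Total out = 443.3 + 2985 + 427.7 = 3856 kmol/h.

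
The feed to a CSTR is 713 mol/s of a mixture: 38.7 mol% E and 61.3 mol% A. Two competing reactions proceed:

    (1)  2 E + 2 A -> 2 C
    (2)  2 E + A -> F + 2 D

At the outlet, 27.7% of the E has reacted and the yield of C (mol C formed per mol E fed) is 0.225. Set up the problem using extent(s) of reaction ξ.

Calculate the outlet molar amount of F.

7.17 mol/s

Yield of C: 2ξ₁ / 275.9 = 0.225 → ξ₁ = 31.04 mol/s.
Conversion of E: 2ξ₁ + 2ξ₂ = 0.277 × 275.9 = 76.43 → ξ₂ = 7.174 mol/s.
Outlet amounts (n = n₀ + Σ ν·ξ):
  E: 275.9 − 2(31.04) − 2(7.174) = 199.5
  A: 437.1 − 2(31.04) − 1(7.174) = 367.8
  C: 0 + 2(31.04) = 62.08
  F: 0 + 1(7.174) = 7.174
  D: 0 + 2(7.174) = 14.35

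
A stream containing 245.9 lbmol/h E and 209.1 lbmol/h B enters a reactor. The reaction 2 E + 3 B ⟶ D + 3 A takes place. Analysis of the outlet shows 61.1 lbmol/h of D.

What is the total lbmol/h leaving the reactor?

For D: n = n₀ + 1ξ → 61.1 = 0 + 1ξ, giving ξ = 61.1 lbmol/h.
Outlet amounts (n = n₀ + ν ξ):
  E: 245.9 − 2(61.1) = 123.7
  B: 209.1 − 3(61.1) = 25.8
  D: 0 + 1(61.1) = 61.1
  A: 0 + 3(61.1) = 183.3
Total out = 123.7 + 25.8 + 61.1 + 183.3 = 393.9 lbmol/h.

394 lbmol/h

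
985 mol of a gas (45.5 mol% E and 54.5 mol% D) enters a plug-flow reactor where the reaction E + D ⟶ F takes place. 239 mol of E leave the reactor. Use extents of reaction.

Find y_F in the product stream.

0.27

For E: n = n₀ − 1ξ → 239 = 448.2 − 1ξ, giving ξ = 209.2 mol.
Outlet amounts (n = n₀ + ν ξ):
  E: 448.2 − 1(209.2) = 239
  D: 536.8 − 1(209.2) = 327.7
  F: 0 + 1(209.2) = 209.2
Total out = 775.8 mol; y_F = 209.2 / 775.8 = 0.2696.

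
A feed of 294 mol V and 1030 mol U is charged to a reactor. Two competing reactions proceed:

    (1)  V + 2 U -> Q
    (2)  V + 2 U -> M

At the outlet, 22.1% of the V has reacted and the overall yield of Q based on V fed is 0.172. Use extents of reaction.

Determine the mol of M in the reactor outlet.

Yield of Q: 1ξ₁ / 294 = 0.172 → ξ₁ = 50.57 mol.
Conversion of V: 1ξ₁ + 1ξ₂ = 0.221 × 294 = 64.97 → ξ₂ = 14.41 mol.
Outlet amounts (n = n₀ + Σ ν·ξ):
  V: 294 − 1(50.57) − 1(14.41) = 229
  U: 1030 − 2(50.57) − 2(14.41) = 900.1
  Q: 0 + 1(50.57) = 50.57
  M: 0 + 1(14.41) = 14.41

14.4 mol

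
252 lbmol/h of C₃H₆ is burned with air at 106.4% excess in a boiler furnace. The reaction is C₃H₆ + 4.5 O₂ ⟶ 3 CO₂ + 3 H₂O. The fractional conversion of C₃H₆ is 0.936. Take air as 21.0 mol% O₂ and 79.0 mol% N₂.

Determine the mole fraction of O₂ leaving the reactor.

0.111

Stoichiometric O₂ = 4.5 × 252 = 1134 lbmol/h; O₂ fed = 1134 × 2.064 = 2341 lbmol/h.
N₂ fed = 2341 × 79/21 = 8805 lbmol/h.
Fuel reacted = 0.936 × 252 → ξ = 235.9 lbmol/h.
Outlet (n = n₀ + ν ξ):
  C₃H₆: 252 − 1(235.9) = 16.13
  O₂: 2341 − 4.5(235.9) = 1279
  N₂: 8805 (inert)
  CO₂: 0 + 3(235.9) = 707.6
  H₂O: 0 + 3(235.9) = 707.6
Total out = 11520 lbmol/h; y_O₂ = 1279 / 11520 = 0.1111.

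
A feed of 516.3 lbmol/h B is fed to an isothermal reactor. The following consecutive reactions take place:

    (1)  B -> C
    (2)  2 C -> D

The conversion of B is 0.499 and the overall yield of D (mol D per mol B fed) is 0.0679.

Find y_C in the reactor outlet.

Conversion of B: B consumed = 1ξ₁ = 0.499 × 516.3 → ξ₁ = 257.6 lbmol/h.
Yield of D: 1ξ₂ / 516.3 = 0.0679 → ξ₂ = 35.06 lbmol/h.
Outlet amounts (n = n₀ + Σ ν·ξ):
  B: 516.3 − 1(257.6) = 258.7
  C: 0 + 1(257.6) − 2(35.06) = 187.5
  D: 0 + 1(35.06) = 35.06
Total out = 481.2 lbmol/h; y_C = 187.5 / 481.2 = 0.3897.

0.39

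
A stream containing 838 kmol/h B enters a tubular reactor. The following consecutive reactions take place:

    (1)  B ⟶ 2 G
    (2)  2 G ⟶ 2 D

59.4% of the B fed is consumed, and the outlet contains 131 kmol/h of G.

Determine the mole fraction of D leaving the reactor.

0.647

Conversion of B: B consumed = 1ξ₁ = 0.594 × 838 → ξ₁ = 497.8 kmol/h.
G balance: n_G = 0 + 2ξ₁ − 2ξ₂ = 131 → ξ₂ = (2·497.8 − 131)/2 = 432.3 kmol/h.
Outlet amounts (n = n₀ + Σ ν·ξ):
  B: 838 − 1(497.8) = 340.2
  G: 0 + 2(497.8) − 2(432.3) = 131
  D: 0 + 2(432.3) = 864.5
Total out = 1336 kmol/h; y_D = 864.5 / 1336 = 0.6472.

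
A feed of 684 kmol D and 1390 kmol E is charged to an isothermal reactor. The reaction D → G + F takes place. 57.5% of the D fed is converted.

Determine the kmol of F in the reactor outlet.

393 kmol

D reacted = 0.575 × 684 = 393.3 kmol; ν_D = −1, so ξ = 393.3/1 = 393.3 kmol.
Outlet amounts (n = n₀ + ν ξ):
  D: 684 − 1(393.3) = 290.7
  G: 0 + 1(393.3) = 393.3
  F: 0 + 1(393.3) = 393.3
  E: 1390 (inert)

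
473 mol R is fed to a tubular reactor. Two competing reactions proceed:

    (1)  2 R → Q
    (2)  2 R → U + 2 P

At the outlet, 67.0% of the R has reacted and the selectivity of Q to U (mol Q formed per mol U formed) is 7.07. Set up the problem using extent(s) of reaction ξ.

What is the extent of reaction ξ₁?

Conversion of R: R consumed = 0.67 × 473 = 316.9 mol = 2ξ₁ + 2ξ₂.
Selectivity: 1ξ₁ / (1ξ₂) = 7.07 → ξ₁ = 7.07 ξ₂.
Substitute: (2·7.07 + 2) ξ₂ = 316.9 → ξ₂ = 19.64 mol, ξ₁ = 138.8 mol.
Outlet amounts (n = n₀ + Σ ν·ξ):
  R: 473 − 2(138.8) − 2(19.64) = 156.1
  Q: 0 + 1(138.8) = 138.8
  U: 0 + 1(19.64) = 19.64
  P: 0 + 2(19.64) = 39.27

ξ₁ = 139 mol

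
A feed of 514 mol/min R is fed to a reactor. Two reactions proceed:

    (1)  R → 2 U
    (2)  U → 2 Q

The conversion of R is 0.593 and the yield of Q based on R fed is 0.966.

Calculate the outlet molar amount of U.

Conversion of R: R consumed = 1ξ₁ = 0.593 × 514 → ξ₁ = 304.8 mol/min.
Yield of Q: 2ξ₂ / 514 = 0.966 → ξ₂ = 248.3 mol/min.
Outlet amounts (n = n₀ + Σ ν·ξ):
  R: 514 − 1(304.8) = 209.2
  U: 0 + 2(304.8) − 1(248.3) = 361.3
  Q: 0 + 2(248.3) = 496.5

361 mol/min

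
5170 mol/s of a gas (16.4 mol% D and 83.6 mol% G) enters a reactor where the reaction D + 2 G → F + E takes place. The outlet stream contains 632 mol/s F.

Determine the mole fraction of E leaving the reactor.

0.139

For F: n = n₀ + 1ξ → 632 = 0 + 1ξ, giving ξ = 632 mol/s.
Outlet amounts (n = n₀ + ν ξ):
  D: 847.9 − 1(632) = 215.9
  G: 4322 − 2(632) = 3058
  F: 0 + 1(632) = 632
  E: 0 + 1(632) = 632
Total out = 4538 mol/s; y_E = 632 / 4538 = 0.1393.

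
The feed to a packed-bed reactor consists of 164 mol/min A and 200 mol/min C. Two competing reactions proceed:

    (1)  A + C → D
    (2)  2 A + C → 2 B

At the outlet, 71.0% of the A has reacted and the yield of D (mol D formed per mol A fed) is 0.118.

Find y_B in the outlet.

Yield of D: 1ξ₁ / 164 = 0.118 → ξ₁ = 19.35 mol/min.
Conversion of A: 1ξ₁ + 2ξ₂ = 0.71 × 164 = 116.4 → ξ₂ = 48.54 mol/min.
Outlet amounts (n = n₀ + Σ ν·ξ):
  A: 164 − 1(19.35) − 2(48.54) = 47.56
  C: 200 − 1(19.35) − 1(48.54) = 132.1
  D: 0 + 1(19.35) = 19.35
  B: 0 + 2(48.54) = 97.09
Total out = 296.1 mol/min; y_B = 97.09 / 296.1 = 0.3279.

0.328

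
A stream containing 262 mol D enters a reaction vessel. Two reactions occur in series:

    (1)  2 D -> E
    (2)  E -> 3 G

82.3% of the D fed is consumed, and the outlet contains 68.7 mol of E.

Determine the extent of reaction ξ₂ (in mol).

Conversion of D: D consumed = 2ξ₁ = 0.823 × 262 → ξ₁ = 107.8 mol.
E balance: n_E = 0 + 1ξ₁ − 1ξ₂ = 68.7 → ξ₂ = (1·107.8 − 68.7)/1 = 39.11 mol.
Outlet amounts (n = n₀ + Σ ν·ξ):
  D: 262 − 2(107.8) = 46.37
  E: 0 + 1(107.8) − 1(39.11) = 68.7
  G: 0 + 3(39.11) = 117.3

ξ₂ = 39.1 mol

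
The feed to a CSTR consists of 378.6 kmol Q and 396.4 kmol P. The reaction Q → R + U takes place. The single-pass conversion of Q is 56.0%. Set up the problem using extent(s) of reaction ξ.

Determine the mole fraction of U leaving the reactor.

0.215

Q reacted = 0.56 × 378.6 = 212 kmol; ν_Q = −1, so ξ = 212/1 = 212 kmol.
Outlet amounts (n = n₀ + ν ξ):
  Q: 378.6 − 1(212) = 166.6
  R: 0 + 1(212) = 212
  U: 0 + 1(212) = 212
  P: 396.4 (inert)
Total out = 987 kmol; y_U = 212 / 987 = 0.2148.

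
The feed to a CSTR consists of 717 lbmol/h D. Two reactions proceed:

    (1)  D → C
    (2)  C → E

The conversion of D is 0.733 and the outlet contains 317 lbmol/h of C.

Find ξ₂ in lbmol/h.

ξ₂ = 209 lbmol/h

Conversion of D: D consumed = 1ξ₁ = 0.733 × 717 → ξ₁ = 525.6 lbmol/h.
C balance: n_C = 0 + 1ξ₁ − 1ξ₂ = 317 → ξ₂ = (1·525.6 − 317)/1 = 208.6 lbmol/h.
Outlet amounts (n = n₀ + Σ ν·ξ):
  D: 717 − 1(525.6) = 191.4
  C: 0 + 1(525.6) − 1(208.6) = 317
  E: 0 + 1(208.6) = 208.6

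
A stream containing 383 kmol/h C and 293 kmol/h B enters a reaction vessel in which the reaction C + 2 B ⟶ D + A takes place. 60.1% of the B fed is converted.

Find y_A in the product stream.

B reacted = 0.601 × 293 = 176.1 kmol/h; ν_B = −2, so ξ = 176.1/2 = 88.05 kmol/h.
Outlet amounts (n = n₀ + ν ξ):
  C: 383 − 1(88.05) = 295
  B: 293 − 2(88.05) = 116.9
  D: 0 + 1(88.05) = 88.05
  A: 0 + 1(88.05) = 88.05
Total out = 588 kmol/h; y_A = 88.05 / 588 = 0.1498.

0.15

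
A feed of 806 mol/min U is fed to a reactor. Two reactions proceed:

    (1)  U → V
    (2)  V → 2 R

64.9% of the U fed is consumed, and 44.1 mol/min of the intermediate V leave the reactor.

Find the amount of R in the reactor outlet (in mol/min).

Conversion of U: U consumed = 1ξ₁ = 0.649 × 806 → ξ₁ = 523.1 mol/min.
V balance: n_V = 0 + 1ξ₁ − 1ξ₂ = 44.1 → ξ₂ = (1·523.1 − 44.1)/1 = 479 mol/min.
Outlet amounts (n = n₀ + Σ ν·ξ):
  U: 806 − 1(523.1) = 282.9
  V: 0 + 1(523.1) − 1(479) = 44.1
  R: 0 + 2(479) = 958

958 mol/min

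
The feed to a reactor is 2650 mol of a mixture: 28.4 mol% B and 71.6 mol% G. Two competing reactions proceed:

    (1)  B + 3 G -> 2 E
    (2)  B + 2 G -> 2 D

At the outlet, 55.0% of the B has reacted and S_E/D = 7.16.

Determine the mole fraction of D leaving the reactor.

0.0542

Conversion of B: B consumed = 0.55 × 752.6 = 413.9 mol = 1ξ₁ + 1ξ₂.
Selectivity: 2ξ₁ / (2ξ₂) = 7.16 → ξ₁ = 7.16 ξ₂.
Substitute: (1·7.16 + 1) ξ₂ = 413.9 → ξ₂ = 50.73 mol, ξ₁ = 363.2 mol.
Outlet amounts (n = n₀ + Σ ν·ξ):
  B: 752.6 − 1(363.2) − 1(50.73) = 338.7
  G: 1897 − 3(363.2) − 2(50.73) = 706.3
  E: 0 + 2(363.2) = 726.4
  D: 0 + 2(50.73) = 101.5
Total out = 1873 mol; y_D = 101.5 / 1873 = 0.05417.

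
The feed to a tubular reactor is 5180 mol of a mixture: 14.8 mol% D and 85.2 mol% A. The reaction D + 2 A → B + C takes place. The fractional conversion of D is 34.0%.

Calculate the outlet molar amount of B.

D reacted = 0.34 × 766.6 = 260.7 mol; ν_D = −1, so ξ = 260.7/1 = 260.7 mol.
Outlet amounts (n = n₀ + ν ξ):
  D: 766.6 − 1(260.7) = 506
  A: 4413 − 2(260.7) = 3892
  B: 0 + 1(260.7) = 260.7
  C: 0 + 1(260.7) = 260.7

261 mol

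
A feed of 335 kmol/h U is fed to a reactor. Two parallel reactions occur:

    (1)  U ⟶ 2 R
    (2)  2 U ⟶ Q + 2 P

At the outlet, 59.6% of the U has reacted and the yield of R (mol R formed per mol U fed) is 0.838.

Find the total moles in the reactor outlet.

505 kmol/h

Yield of R: 2ξ₁ / 335 = 0.838 → ξ₁ = 140.4 kmol/h.
Conversion of U: 1ξ₁ + 2ξ₂ = 0.596 × 335 = 199.7 → ξ₂ = 29.65 kmol/h.
Outlet amounts (n = n₀ + Σ ν·ξ):
  U: 335 − 1(140.4) − 2(29.65) = 135.3
  R: 0 + 2(140.4) = 280.7
  Q: 0 + 1(29.65) = 29.65
  P: 0 + 2(29.65) = 59.3
Total out = 135.3 + 280.7 + 29.65 + 59.3 = 505 kmol/h.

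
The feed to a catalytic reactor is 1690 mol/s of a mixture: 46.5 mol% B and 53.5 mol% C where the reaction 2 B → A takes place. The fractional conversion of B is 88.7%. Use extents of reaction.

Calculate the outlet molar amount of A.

349 mol/s

B reacted = 0.887 × 785.9 = 697 mol/s; ν_B = −2, so ξ = 697/2 = 348.5 mol/s.
Outlet amounts (n = n₀ + ν ξ):
  B: 785.9 − 2(348.5) = 88.8
  A: 0 + 1(348.5) = 348.5
  C: 904.1 (inert)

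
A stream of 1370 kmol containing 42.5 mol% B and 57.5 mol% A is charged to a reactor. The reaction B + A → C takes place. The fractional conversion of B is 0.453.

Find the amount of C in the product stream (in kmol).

264 kmol

B reacted = 0.453 × 582.2 = 263.8 kmol; ν_B = −1, so ξ = 263.8/1 = 263.8 kmol.
Outlet amounts (n = n₀ + ν ξ):
  B: 582.2 − 1(263.8) = 318.5
  A: 787.8 − 1(263.8) = 524
  C: 0 + 1(263.8) = 263.8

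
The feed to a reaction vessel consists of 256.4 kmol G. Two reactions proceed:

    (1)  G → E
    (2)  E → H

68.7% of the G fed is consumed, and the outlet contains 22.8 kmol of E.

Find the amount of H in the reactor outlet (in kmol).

Conversion of G: G consumed = 1ξ₁ = 0.687 × 256.4 → ξ₁ = 176.1 kmol.
E balance: n_E = 0 + 1ξ₁ − 1ξ₂ = 22.8 → ξ₂ = (1·176.1 − 22.8)/1 = 153.3 kmol.
Outlet amounts (n = n₀ + Σ ν·ξ):
  G: 256.4 − 1(176.1) = 80.25
  E: 0 + 1(176.1) − 1(153.3) = 22.8
  H: 0 + 1(153.3) = 153.3

153 kmol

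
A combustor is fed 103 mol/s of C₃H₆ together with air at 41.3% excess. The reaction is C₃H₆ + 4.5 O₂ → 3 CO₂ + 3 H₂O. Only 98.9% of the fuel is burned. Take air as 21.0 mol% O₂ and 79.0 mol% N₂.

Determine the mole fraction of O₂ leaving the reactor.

Stoichiometric O₂ = 4.5 × 103 = 463.5 mol/s; O₂ fed = 463.5 × 1.413 = 654.9 mol/s.
N₂ fed = 654.9 × 79/21 = 2464 mol/s.
Fuel reacted = 0.989 × 103 → ξ = 101.9 mol/s.
Outlet (n = n₀ + ν ξ):
  C₃H₆: 103 − 1(101.9) = 1.133
  O₂: 654.9 − 4.5(101.9) = 196.5
  N₂: 2464 (inert)
  CO₂: 0 + 3(101.9) = 305.6
  H₂O: 0 + 3(101.9) = 305.6
Total out = 3273 mol/s; y_O₂ = 196.5 / 3273 = 0.06005.

0.0601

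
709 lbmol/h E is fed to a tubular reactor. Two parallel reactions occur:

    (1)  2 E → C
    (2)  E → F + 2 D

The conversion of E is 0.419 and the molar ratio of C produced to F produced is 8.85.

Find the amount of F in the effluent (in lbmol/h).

Conversion of E: E consumed = 0.419 × 709 = 297.1 lbmol/h = 2ξ₁ + 1ξ₂.
Selectivity: 1ξ₁ / (1ξ₂) = 8.85 → ξ₁ = 8.85 ξ₂.
Substitute: (2·8.85 + 1) ξ₂ = 297.1 → ξ₂ = 15.89 lbmol/h, ξ₁ = 140.6 lbmol/h.
Outlet amounts (n = n₀ + Σ ν·ξ):
  E: 709 − 2(140.6) − 1(15.89) = 411.9
  C: 0 + 1(140.6) = 140.6
  F: 0 + 1(15.89) = 15.89
  D: 0 + 2(15.89) = 31.77

15.9 lbmol/h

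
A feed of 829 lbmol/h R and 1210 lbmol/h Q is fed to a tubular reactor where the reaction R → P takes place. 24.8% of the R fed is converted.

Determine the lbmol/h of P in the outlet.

206 lbmol/h

R reacted = 0.248 × 829 = 205.6 lbmol/h; ν_R = −1, so ξ = 205.6/1 = 205.6 lbmol/h.
Outlet amounts (n = n₀ + ν ξ):
  R: 829 − 1(205.6) = 623.4
  P: 0 + 1(205.6) = 205.6
  Q: 1210 (inert)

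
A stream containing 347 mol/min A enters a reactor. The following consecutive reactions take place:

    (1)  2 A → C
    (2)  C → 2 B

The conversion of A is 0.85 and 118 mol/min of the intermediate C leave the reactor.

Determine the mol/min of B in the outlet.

Conversion of A: A consumed = 2ξ₁ = 0.85 × 347 → ξ₁ = 147.5 mol/min.
C balance: n_C = 0 + 1ξ₁ − 1ξ₂ = 118 → ξ₂ = (1·147.5 − 118)/1 = 29.47 mol/min.
Outlet amounts (n = n₀ + Σ ν·ξ):
  A: 347 − 2(147.5) = 52.05
  C: 0 + 1(147.5) − 1(29.47) = 118
  B: 0 + 2(29.47) = 58.95

58.9 mol/min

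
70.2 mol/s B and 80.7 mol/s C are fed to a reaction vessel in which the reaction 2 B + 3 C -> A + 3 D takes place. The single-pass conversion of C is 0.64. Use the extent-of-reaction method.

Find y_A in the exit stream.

C reacted = 0.64 × 80.7 = 51.65 mol/s; ν_C = −3, so ξ = 51.65/3 = 17.22 mol/s.
Outlet amounts (n = n₀ + ν ξ):
  B: 70.2 − 2(17.22) = 35.77
  C: 80.7 − 3(17.22) = 29.05
  A: 0 + 1(17.22) = 17.22
  D: 0 + 3(17.22) = 51.65
Total out = 133.7 mol/s; y_A = 17.22 / 133.7 = 0.1288.

0.129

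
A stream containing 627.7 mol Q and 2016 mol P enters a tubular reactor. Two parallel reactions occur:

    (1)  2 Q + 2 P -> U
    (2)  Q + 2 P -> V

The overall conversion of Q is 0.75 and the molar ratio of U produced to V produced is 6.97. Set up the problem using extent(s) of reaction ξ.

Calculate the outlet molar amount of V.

31.5 mol

Conversion of Q: Q consumed = 0.75 × 627.7 = 470.8 mol = 2ξ₁ + 1ξ₂.
Selectivity: 1ξ₁ / (1ξ₂) = 6.97 → ξ₁ = 6.97 ξ₂.
Substitute: (2·6.97 + 1) ξ₂ = 470.8 → ξ₂ = 31.51 mol, ξ₁ = 219.6 mol.
Outlet amounts (n = n₀ + Σ ν·ξ):
  Q: 627.7 − 2(219.6) − 1(31.51) = 156.9
  P: 2016 − 2(219.6) − 2(31.51) = 1514
  U: 0 + 1(219.6) = 219.6
  V: 0 + 1(31.51) = 31.51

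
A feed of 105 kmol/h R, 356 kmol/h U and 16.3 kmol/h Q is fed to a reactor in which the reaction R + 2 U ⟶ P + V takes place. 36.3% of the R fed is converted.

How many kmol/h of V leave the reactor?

R reacted = 0.363 × 105 = 38.12 kmol/h; ν_R = −1, so ξ = 38.12/1 = 38.12 kmol/h.
Outlet amounts (n = n₀ + ν ξ):
  R: 105 − 1(38.12) = 66.88
  U: 356 − 2(38.12) = 279.8
  P: 0 + 1(38.12) = 38.12
  V: 0 + 1(38.12) = 38.12
  Q: 16.3 (inert)

38.1 kmol/h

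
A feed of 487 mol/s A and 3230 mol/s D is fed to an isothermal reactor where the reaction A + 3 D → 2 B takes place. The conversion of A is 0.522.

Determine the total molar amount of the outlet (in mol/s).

A reacted = 0.522 × 487 = 254.2 mol/s; ν_A = −1, so ξ = 254.2/1 = 254.2 mol/s.
Outlet amounts (n = n₀ + ν ξ):
  A: 487 − 1(254.2) = 232.8
  D: 3230 − 3(254.2) = 2467
  B: 0 + 2(254.2) = 508.4
Total out = 232.8 + 2467 + 508.4 = 3209 mol/s.

3210 mol/s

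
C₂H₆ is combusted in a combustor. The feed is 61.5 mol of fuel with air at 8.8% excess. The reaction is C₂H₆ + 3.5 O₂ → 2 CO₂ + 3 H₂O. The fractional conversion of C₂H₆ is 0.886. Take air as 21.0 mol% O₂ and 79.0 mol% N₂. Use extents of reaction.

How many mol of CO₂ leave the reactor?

Stoichiometric O₂ = 3.5 × 61.5 = 215.2 mol; O₂ fed = 215.2 × 1.088 = 234.2 mol.
N₂ fed = 234.2 × 79/21 = 881 mol.
Fuel reacted = 0.886 × 61.5 → ξ = 54.49 mol.
Outlet (n = n₀ + ν ξ):
  C₂H₆: 61.5 − 1(54.49) = 7.011
  O₂: 234.2 − 3.5(54.49) = 43.48
  N₂: 881 (inert)
  CO₂: 0 + 2(54.49) = 109
  H₂O: 0 + 3(54.49) = 163.5

109 mol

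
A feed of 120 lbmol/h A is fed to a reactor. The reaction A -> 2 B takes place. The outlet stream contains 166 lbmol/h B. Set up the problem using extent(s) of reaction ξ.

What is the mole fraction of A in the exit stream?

For B: n = n₀ + 2ξ → 166 = 0 + 2ξ, giving ξ = 83 lbmol/h.
Outlet amounts (n = n₀ + ν ξ):
  A: 120 − 1(83) = 37
  B: 0 + 2(83) = 166
Total out = 203 lbmol/h; y_A = 37 / 203 = 0.1823.

0.182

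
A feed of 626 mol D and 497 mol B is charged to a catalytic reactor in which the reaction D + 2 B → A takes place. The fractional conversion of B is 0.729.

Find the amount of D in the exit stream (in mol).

445 mol

B reacted = 0.729 × 497 = 362.3 mol; ν_B = −2, so ξ = 362.3/2 = 181.2 mol.
Outlet amounts (n = n₀ + ν ξ):
  D: 626 − 1(181.2) = 444.8
  B: 497 − 2(181.2) = 134.7
  A: 0 + 1(181.2) = 181.2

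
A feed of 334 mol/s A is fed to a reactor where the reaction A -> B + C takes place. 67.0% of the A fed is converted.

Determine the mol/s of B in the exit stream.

224 mol/s

A reacted = 0.67 × 334 = 223.8 mol/s; ν_A = −1, so ξ = 223.8/1 = 223.8 mol/s.
Outlet amounts (n = n₀ + ν ξ):
  A: 334 − 1(223.8) = 110.2
  B: 0 + 1(223.8) = 223.8
  C: 0 + 1(223.8) = 223.8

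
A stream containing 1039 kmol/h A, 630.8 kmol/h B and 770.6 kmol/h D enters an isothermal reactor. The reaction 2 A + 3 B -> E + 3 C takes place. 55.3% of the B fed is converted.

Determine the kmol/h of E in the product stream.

116 kmol/h

B reacted = 0.553 × 630.8 = 348.8 kmol/h; ν_B = −3, so ξ = 348.8/3 = 116.3 kmol/h.
Outlet amounts (n = n₀ + ν ξ):
  A: 1039 − 2(116.3) = 806.4
  B: 630.8 − 3(116.3) = 282
  E: 0 + 1(116.3) = 116.3
  C: 0 + 3(116.3) = 348.8
  D: 770.6 (inert)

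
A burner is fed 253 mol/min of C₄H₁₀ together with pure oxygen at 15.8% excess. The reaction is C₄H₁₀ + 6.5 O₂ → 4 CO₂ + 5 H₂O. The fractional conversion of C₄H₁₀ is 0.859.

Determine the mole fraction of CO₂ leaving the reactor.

Stoichiometric O₂ = 6.5 × 253 = 1644 mol/min; O₂ fed = 1644 × 1.158 = 1904 mol/min.
Fuel reacted = 0.859 × 253 → ξ = 217.3 mol/min.
Outlet (n = n₀ + ν ξ):
  C₄H₁₀: 253 − 1(217.3) = 35.67
  O₂: 1904 − 6.5(217.3) = 491.7
  CO₂: 0 + 4(217.3) = 869.3
  H₂O: 0 + 5(217.3) = 1087
Total out = 2483 mol/min; y_CO₂ = 869.3 / 2483 = 0.3501.

0.35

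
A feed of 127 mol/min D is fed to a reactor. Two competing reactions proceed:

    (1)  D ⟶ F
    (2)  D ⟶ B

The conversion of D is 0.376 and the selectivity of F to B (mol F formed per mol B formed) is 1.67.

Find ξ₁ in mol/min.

ξ₁ = 29.9 mol/min

Conversion of D: D consumed = 0.376 × 127 = 47.75 mol/min = 1ξ₁ + 1ξ₂.
Selectivity: 1ξ₁ / (1ξ₂) = 1.67 → ξ₁ = 1.67 ξ₂.
Substitute: (1·1.67 + 1) ξ₂ = 47.75 → ξ₂ = 17.88 mol/min, ξ₁ = 29.87 mol/min.
Outlet amounts (n = n₀ + Σ ν·ξ):
  D: 127 − 1(29.87) − 1(17.88) = 79.25
  F: 0 + 1(29.87) = 29.87
  B: 0 + 1(17.88) = 17.88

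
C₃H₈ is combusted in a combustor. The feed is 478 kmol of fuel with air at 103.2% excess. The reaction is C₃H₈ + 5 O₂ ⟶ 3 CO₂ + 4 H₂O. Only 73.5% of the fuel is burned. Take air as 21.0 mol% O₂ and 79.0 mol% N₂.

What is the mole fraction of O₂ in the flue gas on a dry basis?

Stoichiometric O₂ = 5 × 478 = 2390 kmol; O₂ fed = 2390 × 2.032 = 4856 kmol.
N₂ fed = 4856 × 79/21 = 18270 kmol.
Fuel reacted = 0.735 × 478 → ξ = 351.3 kmol.
Outlet (n = n₀ + ν ξ):
  C₃H₈: 478 − 1(351.3) = 126.7
  O₂: 4856 − 5(351.3) = 3100
  N₂: 18270 (inert)
  CO₂: 0 + 3(351.3) = 1054
  H₂O: 0 + 4(351.3) = 1405
Dry total = 22550 kmol; y_O₂ (dry) = 3100 / 22550 = 0.1375.

0.137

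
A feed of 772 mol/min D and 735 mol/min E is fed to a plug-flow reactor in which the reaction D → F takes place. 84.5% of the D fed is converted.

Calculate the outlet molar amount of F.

D reacted = 0.845 × 772 = 652.3 mol/min; ν_D = −1, so ξ = 652.3/1 = 652.3 mol/min.
Outlet amounts (n = n₀ + ν ξ):
  D: 772 − 1(652.3) = 119.7
  F: 0 + 1(652.3) = 652.3
  E: 735 (inert)

652 mol/min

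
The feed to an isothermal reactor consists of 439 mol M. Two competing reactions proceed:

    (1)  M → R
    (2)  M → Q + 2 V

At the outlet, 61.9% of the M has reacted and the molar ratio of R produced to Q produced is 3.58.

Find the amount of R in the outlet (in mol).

Conversion of M: M consumed = 0.619 × 439 = 271.7 mol = 1ξ₁ + 1ξ₂.
Selectivity: 1ξ₁ / (1ξ₂) = 3.58 → ξ₁ = 3.58 ξ₂.
Substitute: (1·3.58 + 1) ξ₂ = 271.7 → ξ₂ = 59.33 mol, ξ₁ = 212.4 mol.
Outlet amounts (n = n₀ + Σ ν·ξ):
  M: 439 − 1(212.4) − 1(59.33) = 167.3
  R: 0 + 1(212.4) = 212.4
  Q: 0 + 1(59.33) = 59.33
  V: 0 + 2(59.33) = 118.7

212 mol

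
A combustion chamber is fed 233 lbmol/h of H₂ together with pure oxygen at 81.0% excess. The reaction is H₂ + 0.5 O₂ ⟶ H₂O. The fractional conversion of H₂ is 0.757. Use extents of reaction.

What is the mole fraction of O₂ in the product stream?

0.345

Stoichiometric O₂ = 0.5 × 233 = 116.5 lbmol/h; O₂ fed = 116.5 × 1.810 = 210.9 lbmol/h.
Fuel reacted = 0.757 × 233 → ξ = 176.4 lbmol/h.
Outlet (n = n₀ + ν ξ):
  H₂: 233 − 1(176.4) = 56.62
  O₂: 210.9 − 0.5(176.4) = 122.7
  H₂O: 0 + 1(176.4) = 176.4
Total out = 355.7 lbmol/h; y_O₂ = 122.7 / 355.7 = 0.3449.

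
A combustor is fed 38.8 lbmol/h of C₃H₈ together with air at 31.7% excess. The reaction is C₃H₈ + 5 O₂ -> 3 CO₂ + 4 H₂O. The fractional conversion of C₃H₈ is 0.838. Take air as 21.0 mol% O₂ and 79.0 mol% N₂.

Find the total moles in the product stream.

1290 lbmol/h

Stoichiometric O₂ = 5 × 38.8 = 194 lbmol/h; O₂ fed = 194 × 1.317 = 255.5 lbmol/h.
N₂ fed = 255.5 × 79/21 = 961.2 lbmol/h.
Fuel reacted = 0.838 × 38.8 → ξ = 32.51 lbmol/h.
Outlet (n = n₀ + ν ξ):
  C₃H₈: 38.8 − 1(32.51) = 6.286
  O₂: 255.5 − 5(32.51) = 92.93
  N₂: 961.2 (inert)
  CO₂: 0 + 3(32.51) = 97.54
  H₂O: 0 + 4(32.51) = 130.1
Total out = 6.286 + 92.93 + 961.2 + 97.54 + 130.1 = 1288 lbmol/h.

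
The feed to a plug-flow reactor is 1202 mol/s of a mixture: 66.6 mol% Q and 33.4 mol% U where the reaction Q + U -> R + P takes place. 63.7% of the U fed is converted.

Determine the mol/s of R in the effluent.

256 mol/s

U reacted = 0.637 × 401.5 = 255.7 mol/s; ν_U = −1, so ξ = 255.7/1 = 255.7 mol/s.
Outlet amounts (n = n₀ + ν ξ):
  Q: 800.5 − 1(255.7) = 544.8
  U: 401.5 − 1(255.7) = 145.7
  R: 0 + 1(255.7) = 255.7
  P: 0 + 1(255.7) = 255.7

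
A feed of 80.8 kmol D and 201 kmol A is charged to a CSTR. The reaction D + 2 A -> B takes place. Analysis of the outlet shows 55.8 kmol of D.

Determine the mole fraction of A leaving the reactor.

For D: n = n₀ − 1ξ → 55.8 = 80.8 − 1ξ, giving ξ = 25 kmol.
Outlet amounts (n = n₀ + ν ξ):
  D: 80.8 − 1(25) = 55.8
  A: 201 − 2(25) = 151
  B: 0 + 1(25) = 25
Total out = 231.8 kmol; y_A = 151 / 231.8 = 0.6514.

0.651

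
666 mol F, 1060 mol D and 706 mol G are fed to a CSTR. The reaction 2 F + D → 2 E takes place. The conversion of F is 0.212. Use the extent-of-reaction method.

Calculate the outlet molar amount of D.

989 mol

F reacted = 0.212 × 666 = 141.2 mol; ν_F = −2, so ξ = 141.2/2 = 70.6 mol.
Outlet amounts (n = n₀ + ν ξ):
  F: 666 − 2(70.6) = 524.8
  D: 1060 − 1(70.6) = 989.4
  E: 0 + 2(70.6) = 141.2
  G: 706 (inert)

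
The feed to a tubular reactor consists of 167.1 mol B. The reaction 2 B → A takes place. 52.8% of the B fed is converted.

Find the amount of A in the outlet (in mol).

44.1 mol

B reacted = 0.528 × 167.1 = 88.23 mol; ν_B = −2, so ξ = 88.23/2 = 44.11 mol.
Outlet amounts (n = n₀ + ν ξ):
  B: 167.1 − 2(44.11) = 78.87
  A: 0 + 1(44.11) = 44.11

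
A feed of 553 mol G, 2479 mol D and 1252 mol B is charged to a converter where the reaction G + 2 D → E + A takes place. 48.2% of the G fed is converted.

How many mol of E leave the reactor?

267 mol

G reacted = 0.482 × 553 = 266.5 mol; ν_G = −1, so ξ = 266.5/1 = 266.5 mol.
Outlet amounts (n = n₀ + ν ξ):
  G: 553 − 1(266.5) = 286.5
  D: 2479 − 2(266.5) = 1946
  E: 0 + 1(266.5) = 266.5
  A: 0 + 1(266.5) = 266.5
  B: 1252 (inert)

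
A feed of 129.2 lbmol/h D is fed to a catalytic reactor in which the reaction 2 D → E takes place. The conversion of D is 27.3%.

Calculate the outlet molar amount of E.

D reacted = 0.273 × 129.2 = 35.27 lbmol/h; ν_D = −2, so ξ = 35.27/2 = 17.64 lbmol/h.
Outlet amounts (n = n₀ + ν ξ):
  D: 129.2 − 2(17.64) = 93.93
  E: 0 + 1(17.64) = 17.64

17.6 lbmol/h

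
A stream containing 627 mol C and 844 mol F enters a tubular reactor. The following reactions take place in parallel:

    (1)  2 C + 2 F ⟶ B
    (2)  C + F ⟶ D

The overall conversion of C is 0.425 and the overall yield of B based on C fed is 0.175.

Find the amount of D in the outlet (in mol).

Yield of B: 1ξ₁ / 627 = 0.175 → ξ₁ = 109.7 mol.
Conversion of C: 2ξ₁ + 1ξ₂ = 0.425 × 627 = 266.5 → ξ₂ = 47.02 mol.
Outlet amounts (n = n₀ + Σ ν·ξ):
  C: 627 − 2(109.7) − 1(47.02) = 360.5
  F: 844 − 2(109.7) − 1(47.02) = 577.5
  B: 0 + 1(109.7) = 109.7
  D: 0 + 1(47.02) = 47.02

47 mol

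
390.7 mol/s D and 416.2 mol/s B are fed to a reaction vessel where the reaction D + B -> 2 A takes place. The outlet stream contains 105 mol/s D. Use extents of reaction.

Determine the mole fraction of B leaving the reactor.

0.162

For D: n = n₀ − 1ξ → 105 = 390.7 − 1ξ, giving ξ = 285.7 mol/s.
Outlet amounts (n = n₀ + ν ξ):
  D: 390.7 − 1(285.7) = 105
  B: 416.2 − 1(285.7) = 130.5
  A: 0 + 2(285.7) = 571.4
Total out = 806.9 mol/s; y_B = 130.5 / 806.9 = 0.1617.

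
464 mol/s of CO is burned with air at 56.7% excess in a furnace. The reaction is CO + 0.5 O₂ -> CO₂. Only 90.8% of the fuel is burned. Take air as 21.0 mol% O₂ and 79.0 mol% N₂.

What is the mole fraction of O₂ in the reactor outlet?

Stoichiometric O₂ = 0.5 × 464 = 232 mol/s; O₂ fed = 232 × 1.567 = 363.5 mol/s.
N₂ fed = 363.5 × 79/21 = 1368 mol/s.
Fuel reacted = 0.908 × 464 → ξ = 421.3 mol/s.
Outlet (n = n₀ + ν ξ):
  CO: 464 − 1(421.3) = 42.69
  O₂: 363.5 − 0.5(421.3) = 152.9
  N₂: 1368 (inert)
  CO₂: 0 + 1(421.3) = 421.3
Total out = 1985 mol/s; y_O₂ = 152.9 / 1985 = 0.07704.

0.077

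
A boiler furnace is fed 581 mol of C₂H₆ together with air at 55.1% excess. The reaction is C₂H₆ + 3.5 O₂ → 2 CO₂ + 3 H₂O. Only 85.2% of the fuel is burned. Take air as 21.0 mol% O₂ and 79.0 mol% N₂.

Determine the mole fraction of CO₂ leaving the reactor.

0.0625

Stoichiometric O₂ = 3.5 × 581 = 2034 mol; O₂ fed = 2034 × 1.551 = 3154 mol.
N₂ fed = 3154 × 79/21 = 11860 mol.
Fuel reacted = 0.852 × 581 → ξ = 495 mol.
Outlet (n = n₀ + ν ξ):
  C₂H₆: 581 − 1(495) = 85.99
  O₂: 3154 − 3.5(495) = 1421
  N₂: 11860 (inert)
  CO₂: 0 + 2(495) = 990
  H₂O: 0 + 3(495) = 1485
Total out = 15850 mol; y_CO₂ = 990 / 15850 = 0.06247.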